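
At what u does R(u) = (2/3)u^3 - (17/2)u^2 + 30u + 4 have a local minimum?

6

R'(u) = 2u^2 - 17u + 30 = 0 at u = 5/2, 6.
Since R''(u) = 4u - 17, we get R''(5/2) = -7 < 0 ⇒ local maximum; R''(6) = 7 > 0 ⇒ local minimum.
Thus R has its local minimum at u = 6, with value 22.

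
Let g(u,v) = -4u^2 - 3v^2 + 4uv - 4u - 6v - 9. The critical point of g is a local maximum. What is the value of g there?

∂g/∂u = -8u + 4v - 4 = 0 and ∂g/∂v = 4u - 6v - 6 = 0, so (u, v) = (-3/2, -2).
The Hessian has g_{uu} = -8, g_{vv} = -6, g_{uv} = 4, giving D = 32 > 0 with g_{uu} < 0, so the point is a local maximum.
g(-3/2, -2) = 0.

0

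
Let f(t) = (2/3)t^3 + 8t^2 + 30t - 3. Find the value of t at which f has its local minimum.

Critical points: f'(t) = 2t^2 + 16t + 30 vanishes at t = -5, -3.
f''(t) = 4t + 16. f''(-5) = -4 < 0 ⇒ local maximum; f''(-3) = 4 > 0 ⇒ local minimum.
Thus f has its local minimum at t = -3, with value -39.

-3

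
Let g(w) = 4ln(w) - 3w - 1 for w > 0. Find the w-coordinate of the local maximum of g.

g'(w) = 4/w − 3 = 0 gives w = 4/3.
g''(w) = -4/w², which is negative for w > 0, so this is a local maximum.
g(4/3) = 4·ln(4/3) - 4 - 1 ≈ -3.8493.

4/3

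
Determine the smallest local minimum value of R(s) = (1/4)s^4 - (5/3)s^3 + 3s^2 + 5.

R'(s) = s^3 - 5s^2 + 6s. Setting R'(s) = 0 gives s ∈ {0, 2, 3}.
Second-derivative test with R''(s) = 3s^2 - 10s + 6: R''(0) = 6 > 0 ⇒ local minimum; R''(2) = -2 < 0 ⇒ local maximum; R''(3) = 3 > 0 ⇒ local minimum.
So the smallest local minimum value is R(0) = 5.

5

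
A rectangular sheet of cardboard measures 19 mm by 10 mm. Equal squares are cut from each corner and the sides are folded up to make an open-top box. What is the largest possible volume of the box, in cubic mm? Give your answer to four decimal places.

With cut size x, the volume is V(x) = x(19 − 2x)(10 − 2x) for 0 < x < 5.
V'(x) = 12x^2 − 116x + 190. Setting V'(x) = 0 gives x ≈ 2.0897 (the root in (0, 5)).
V''(x) = 24x − 116 is negative there, so this is the maximum; V ≈ 180.2675.

180.2675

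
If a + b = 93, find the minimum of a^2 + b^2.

With a + b = 93, a^2 + b^2 = a^2 + (93 − a)^2.
The derivative 2a − 2(93 − a) = 4a − 186 vanishes at a = 93/2; second derivative 4 > 0, a minimum.
The minimum is 2·(93/2)^2 = 8649/2.

8649/2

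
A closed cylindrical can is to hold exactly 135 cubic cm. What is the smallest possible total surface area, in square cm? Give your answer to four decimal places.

145.6813

With radius r and height h, πr²h = 135 so h = 135/(πr²), and S(r) = 2πr² + 2πrh = 2πr² + 2·135/r.
S'(r) = 4πr − 2·135/r² = 0 ⇒ r³ = 135/(2π), so r ≈ 2.7800 and h = 2r ≈ 5.5601.
S''(r) = 4π + 4·135/r³ > 0, so this is the minimum; S ≈ 145.6813.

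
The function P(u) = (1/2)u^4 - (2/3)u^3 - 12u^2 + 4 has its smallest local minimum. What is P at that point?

P'(u) = 2u^3 - 2u^2 - 24u. Setting P'(u) = 0 gives u ∈ {-3, 0, 4}.
Second-derivative test with P''(u) = 6u^2 - 4u - 24: P''(-3) = 42 > 0 ⇒ local minimum; P''(0) = -24 < 0 ⇒ local maximum; P''(4) = 56 > 0 ⇒ local minimum.
The smallest local minimum is P(4) = -308/3.

-308/3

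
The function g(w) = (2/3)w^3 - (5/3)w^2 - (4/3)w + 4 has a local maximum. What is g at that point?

343/81

g'(w) = 2w^2 - (10/3)w - 4/3 = 0 at w = -1/3, 2.
g''(w) = 4w - 10/3. g''(-1/3) = -14/3 < 0 ⇒ local maximum; g''(2) = 14/3 > 0 ⇒ local minimum.
Thus g has its local maximum at w = -1/3, with value 343/81.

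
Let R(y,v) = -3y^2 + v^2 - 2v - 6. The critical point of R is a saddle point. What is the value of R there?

-7

∂R/∂y = -6y = 0 and ∂R/∂v = 2v - 2 = 0, so (y, v) = (0, 1).
The Hessian has R_{yy} = -6, R_{vv} = 2, R_{yv} = 0, giving D = -12 < 0, so the point is a saddle point.
R(0, 1) = -7.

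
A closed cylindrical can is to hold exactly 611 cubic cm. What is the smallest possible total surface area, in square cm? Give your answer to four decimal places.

398.6043

With radius r and height h, πr²h = 611 so h = 611/(πr²), and S(r) = 2πr² + 2πrh = 2πr² + 2·611/r.
S'(r) = 4πr − 2·611/r² = 0 ⇒ r³ = 611/(2π), so r ≈ 4.5985 and h = 2r ≈ 9.1971.
S''(r) = 4π + 4·611/r³ > 0, so this is the minimum; S ≈ 398.6043.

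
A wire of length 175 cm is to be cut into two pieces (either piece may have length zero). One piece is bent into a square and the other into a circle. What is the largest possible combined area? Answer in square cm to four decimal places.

Let x be the length used for the square. Square side x/4; circle radius (175−x)/(2π).
A(x) = (x/4)² + π·((175−x)/(2π))² = x²/16 + (175−x)²/(4π) for 0 ≤ x ≤ 175. A'(x) = x/8 − (175−x)/(2π) = 0 gives x = 4·175/(π+4) ≈ 98.0174.
A'' > 0, so the interior critical point is a minimum; the maximum is at an endpoint. A(0) = 2437.0601 and A(175) = 1914.0625, so the largest area is 2437.0601.

2437.0601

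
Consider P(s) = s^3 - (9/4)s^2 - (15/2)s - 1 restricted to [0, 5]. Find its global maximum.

The derivative is 3s^2 - (9/2)s - 15/2, whose only zero in [0, 5] is s = 5/2.
Compare values at every candidate in [0, 5]: P(0) = -1, P(5/2) = -291/16, P(5) = 121/4.
So the maximum is P(5) = 121/4.

121/4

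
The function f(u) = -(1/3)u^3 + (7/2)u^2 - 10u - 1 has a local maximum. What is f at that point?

-31/6

f'(u) = -u^2 + 7u - 10 = 0 at u = 2, 5.
f''(u) = -2u + 7. f''(2) = 3 > 0 ⇒ local minimum; f''(5) = -3 < 0 ⇒ local maximum.
The local maximum is f(5) = -31/6.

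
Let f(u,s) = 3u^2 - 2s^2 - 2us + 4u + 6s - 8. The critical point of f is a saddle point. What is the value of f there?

-25/7

∂f/∂u = 6u - 2s + 4 = 0 and ∂f/∂s = -2u - 4s + 6 = 0, so (u, s) = (-1/7, 11/7).
The Hessian has f_{uu} = 6, f_{ss} = -4, f_{us} = -2, giving D = -28 < 0, so the point is a saddle point.
f(-1/7, 11/7) = -25/7.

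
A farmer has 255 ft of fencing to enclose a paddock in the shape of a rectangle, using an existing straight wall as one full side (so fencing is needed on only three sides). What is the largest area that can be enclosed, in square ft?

Let the sides perpendicular to the wall have length x and the parallel side y, so 2x + y = 255 and the area is A = xy = x(255 − 2x).
A'(x) = 255 − 4x = 0 gives x = 255/4, and A''(x) = −4 < 0 confirms a maximum.
Then y = 255 − 2·255/4 = 255/2 and A = 65025/8.

65025/8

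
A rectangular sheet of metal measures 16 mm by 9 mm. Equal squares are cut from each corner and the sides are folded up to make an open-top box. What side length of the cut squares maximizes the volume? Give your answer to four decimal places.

With cut size x, the volume is V(x) = x(16 − 2x)(9 − 2x) for 0 < x < 4.5.
V'(x) = 12x^2 − 100x + 144. Setting V'(x) = 0 gives x ≈ 1.8513 (the root in (0, 4.5)).
V''(x) = 24x − 100 is negative there, so this is the maximum; V ≈ 120.6015.

1.8513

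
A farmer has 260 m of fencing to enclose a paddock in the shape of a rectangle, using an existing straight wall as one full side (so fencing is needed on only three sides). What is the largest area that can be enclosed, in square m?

8450

Let the sides perpendicular to the wall have length x and the parallel side y, so 2x + y = 260 and the area is A = xy = x(260 − 2x).
A'(x) = 260 − 4x = 0 gives x = 65, and A''(x) = −4 < 0 confirms a maximum.
Then y = 260 − 2·65 = 130 and A = 8450.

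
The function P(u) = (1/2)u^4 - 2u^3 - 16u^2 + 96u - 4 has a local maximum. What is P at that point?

253/2

Critical points: P'(u) = 2u^3 - 6u^2 - 32u + 96 vanishes at u = -4, 3, 4.
Second-derivative test with P''(u) = 6u^2 - 12u - 32: P''(-4) = 112 > 0 ⇒ local minimum; P''(3) = -14 < 0 ⇒ local maximum; P''(4) = 16 > 0 ⇒ local minimum.
So the local maximum value is P(3) = 253/2.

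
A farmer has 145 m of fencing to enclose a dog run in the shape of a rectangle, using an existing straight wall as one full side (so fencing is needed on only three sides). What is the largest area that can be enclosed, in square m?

Let the sides perpendicular to the wall have length x and the parallel side y, so 2x + y = 145 and the area is A = xy = x(145 − 2x).
A'(x) = 145 − 4x = 0 gives x = 145/4, and A''(x) = −4 < 0 confirms a maximum.
Then y = 145 − 2·145/4 = 145/2 and A = 21025/8.

21025/8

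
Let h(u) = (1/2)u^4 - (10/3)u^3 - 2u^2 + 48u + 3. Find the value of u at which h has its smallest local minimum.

-2

h'(u) = 2u^3 - 10u^2 - 4u + 48. Setting h'(u) = 0 gives u ∈ {-2, 3, 4}.
Second-derivative test with h''(u) = 6u^2 - 20u - 4: h''(-2) = 60 > 0 ⇒ local minimum; h''(3) = -10 < 0 ⇒ local maximum; h''(4) = 12 > 0 ⇒ local minimum.
So the smallest local minimum value is h(-2) = -199/3.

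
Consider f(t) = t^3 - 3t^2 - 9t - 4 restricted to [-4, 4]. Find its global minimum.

-80

The derivative is 3t^2 - 6t - 9, which vanishes at t = -1 and t = 3.
Evaluating at the critical points and endpoints: f(-4) = -80; f(-1) = 1; f(3) = -31; f(4) = -24.
Hence the absolute minimum is -80 at t = -4.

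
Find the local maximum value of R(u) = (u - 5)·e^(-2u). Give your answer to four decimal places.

0.0000

Differentiating with the product rule gives R'(u) = (-2u + 11)·e^(-2u). Since e^(-2u) > 0, the only critical point is u = 11/2.
R''(11/2) has the same sign as -2 < 0, so this is a local maximum.
R(11/2) = (1/2)·e^(-11) ≈ 0.0000.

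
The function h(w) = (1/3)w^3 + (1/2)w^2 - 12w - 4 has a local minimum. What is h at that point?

h'(w) = w^2 + w - 12. Setting h'(w) = 0 gives w ∈ {-4, 3}.
h''(w) = 2w + 1. h''(-4) = -7 < 0 ⇒ local maximum; h''(3) = 7 > 0 ⇒ local minimum.
The local minimum is h(3) = -53/2.

-53/2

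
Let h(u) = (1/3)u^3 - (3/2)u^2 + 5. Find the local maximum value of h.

h'(u) = u^2 - 3u = 0 at u = 0, 3.
h''(u) = 2u - 3. h''(0) = -3 < 0 ⇒ local maximum; h''(3) = 3 > 0 ⇒ local minimum.
Thus h has its local maximum at u = 0, with value 5.

5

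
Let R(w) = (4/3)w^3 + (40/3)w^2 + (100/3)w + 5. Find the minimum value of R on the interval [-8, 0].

-91

Differentiating, R'(w) = 4w^2 + (80/3)w + 100/3; which vanishes at w = -5 and w = -5/3.
Evaluating at the critical points and endpoints: R(-8) = -91,  R(-5) = 5,  R(-5/3) = -1595/81,  R(0) = 5.
Hence the absolute minimum is -91 at w = -8.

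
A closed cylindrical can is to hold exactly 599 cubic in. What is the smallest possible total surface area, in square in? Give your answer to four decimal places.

393.3681

With radius r and height h, πr²h = 599 so h = 599/(πr²), and S(r) = 2πr² + 2πrh = 2πr² + 2·599/r.
S'(r) = 4πr − 2·599/r² = 0 ⇒ r³ = 599/(2π), so r ≈ 4.5682 and h = 2r ≈ 9.1365.
S''(r) = 4π + 4·599/r³ > 0, so this is the minimum; S ≈ 393.3681.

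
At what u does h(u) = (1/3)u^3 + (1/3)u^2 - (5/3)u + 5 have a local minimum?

h'(u) = u^2 + (2/3)u - 5/3 = 0 at u = -5/3, 1.
Second-derivative test with h''(u) = 2u + 2/3: h''(-5/3) = -8/3 < 0 ⇒ local maximum; h''(1) = 8/3 > 0 ⇒ local minimum.
Thus h has its local minimum at u = 1, with value 4.

1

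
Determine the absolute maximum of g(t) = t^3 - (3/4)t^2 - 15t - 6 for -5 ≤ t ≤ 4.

g'(t) = 3t^2 - (3/2)t - 15, which vanishes at t = -2 and t = 5/2.
Evaluating at the critical points and endpoints: g(-5) = -299/4,  g(-2) = 13,  g(5/2) = -521/16,  g(4) = -14.
Hence the absolute maximum is 13 at t = -2.

13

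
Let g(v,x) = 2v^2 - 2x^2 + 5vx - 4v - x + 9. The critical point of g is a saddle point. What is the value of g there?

∂g/∂v = 4v + 5x - 4 = 0 and ∂g/∂x = 5v - 4x - 1 = 0, so (v, x) = (21/41, 16/41).
The Hessian has g_{vv} = 4, g_{xx} = -4, g_{vx} = 5, giving D = -41 < 0, so the point is a saddle point.
g(21/41, 16/41) = 319/41.

319/41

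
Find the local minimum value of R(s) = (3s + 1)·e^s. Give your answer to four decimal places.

R'(s) = 3·e^s + (3s + 1)·1·e^s = (3s + 4)·e^s. Since e^s > 0, the only critical point is s = -4/3.
R''(-4/3) has the same sign as 3 > 0, so this is a local minimum.
R(-4/3) = (-3)·e^(-4/3) ≈ -0.7908.

-0.7908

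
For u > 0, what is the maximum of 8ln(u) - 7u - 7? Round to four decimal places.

f'(u) = 8/u − 7 = 0 gives u = 8/7.
f''(u) = -8/u², which is negative for u > 0, so this is a local maximum.
f(8/7) = 8·ln(8/7) - 8 - 7 ≈ -13.9317.

-13.9317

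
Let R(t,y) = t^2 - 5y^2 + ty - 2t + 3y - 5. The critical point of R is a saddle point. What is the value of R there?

∂R/∂t = 2t + y - 2 = 0 and ∂R/∂y = t - 10y + 3 = 0, so (t, y) = (17/21, 8/21).
The Hessian has R_{tt} = 2, R_{yy} = -10, R_{ty} = 1, giving D = -21 < 0, so the point is a saddle point.
R(17/21, 8/21) = -110/21.

-110/21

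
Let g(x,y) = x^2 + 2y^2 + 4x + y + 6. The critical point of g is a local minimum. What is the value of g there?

15/8

∂g/∂x = 2x + 4 = 0 and ∂g/∂y = 4y + 1 = 0, so (x, y) = (-2, -1/4).
The Hessian has g_{xx} = 2, g_{yy} = 4, g_{xy} = 0, giving D = 8 > 0 with g_{xx} > 0, so the point is a local minimum.
g(-2, -1/4) = 15/8.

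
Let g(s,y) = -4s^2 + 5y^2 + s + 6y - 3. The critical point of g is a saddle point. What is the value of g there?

∂g/∂s = -8s + 1 = 0 and ∂g/∂y = 10y + 6 = 0, so (s, y) = (1/8, -3/5).
The Hessian has g_{ss} = -8, g_{yy} = 10, g_{sy} = 0, giving D = -80 < 0, so the point is a saddle point.
g(1/8, -3/5) = -379/80.

-379/80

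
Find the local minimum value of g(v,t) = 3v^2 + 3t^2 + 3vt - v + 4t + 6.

11/3

∂g/∂v = 6v + 3t - 1 = 0 and ∂g/∂t = 3v + 6t + 4 = 0, so (v, t) = (2/3, -1).
The Hessian has g_{vv} = 6, g_{tt} = 6, g_{vt} = 3, giving D = 27 > 0 with g_{vv} > 0, so the point is a local minimum.
g(2/3, -1) = 11/3.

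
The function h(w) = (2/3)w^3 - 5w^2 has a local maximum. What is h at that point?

0

Critical points: h'(w) = 2w^2 - 10w vanishes at w = 0, 5.
h''(w) = 4w - 10. h''(0) = -10 < 0 ⇒ local maximum; h''(5) = 10 > 0 ⇒ local minimum.
So the local maximum value is h(0) = 0.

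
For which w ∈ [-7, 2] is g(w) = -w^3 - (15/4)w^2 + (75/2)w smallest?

g'(w) = -3w^2 - (15/2)w + 75/2, whose only zero in [-7, 2] is w = -5.
Candidates: g(-7) = -413/4; g(-5) = -625/4; g(2) = 52.
Hence the absolute minimum is -625/4 at w = -5.

-5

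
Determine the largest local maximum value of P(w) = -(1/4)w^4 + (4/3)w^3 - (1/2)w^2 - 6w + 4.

Critical points: P'(w) = -w^3 + 4w^2 - w - 6 vanishes at w = -1, 2, 3.
P''(w) = -3w^2 + 8w - 1. P''(-1) = -12 < 0 ⇒ local maximum; P''(2) = 3 > 0 ⇒ local minimum; P''(3) = -4 < 0 ⇒ local maximum.
Thus P has its largest local maximum at w = -1, with value 95/12.

95/12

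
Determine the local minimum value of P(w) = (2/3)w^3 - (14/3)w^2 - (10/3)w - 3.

-53

P'(w) = 2w^2 - (28/3)w - 10/3. Setting P'(w) = 0 gives w ∈ {-1/3, 5}.
Second-derivative test with P''(w) = 4w - 28/3: P''(-1/3) = -32/3 < 0 ⇒ local maximum; P''(5) = 32/3 > 0 ⇒ local minimum.
So the local minimum value is P(5) = -53.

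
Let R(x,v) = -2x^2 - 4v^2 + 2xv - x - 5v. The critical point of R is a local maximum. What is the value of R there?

16/7

∂R/∂x = -4x + 2v - 1 = 0 and ∂R/∂v = 2x - 8v - 5 = 0, so (x, v) = (-9/14, -11/14).
The Hessian has R_{xx} = -4, R_{vv} = -8, R_{xv} = 2, giving D = 28 > 0 with R_{xx} < 0, so the point is a local maximum.
R(-9/14, -11/14) = 16/7.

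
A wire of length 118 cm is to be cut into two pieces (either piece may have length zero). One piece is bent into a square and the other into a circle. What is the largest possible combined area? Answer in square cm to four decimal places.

1108.0367

Let x be the length used for the square. Square side x/4; circle radius (118−x)/(2π).
A(x) = (x/4)² + π·((118−x)/(2π))² = x²/16 + (118−x)²/(4π) for 0 ≤ x ≤ 118. A'(x) = x/8 − (118−x)/(2π) = 0 gives x = 4·118/(π+4) ≈ 66.0917.
A'' > 0, so the interior critical point is a minimum; the maximum is at an endpoint. A(0) = 1108.0367 and A(118) = 870.2500, so the largest area is 1108.0367.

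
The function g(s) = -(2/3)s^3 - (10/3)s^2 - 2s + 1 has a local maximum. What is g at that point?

g'(s) = -2s^2 - (20/3)s - 2 = 0 at s = -3, -1/3.
Since g''(s) = -4s - 20/3, we get g''(-3) = 16/3 > 0 ⇒ local minimum; g''(-1/3) = -16/3 < 0 ⇒ local maximum.
So the local maximum value is g(-1/3) = 107/81.

107/81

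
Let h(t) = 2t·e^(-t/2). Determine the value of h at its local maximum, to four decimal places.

h'(t) = 2·e^(-t/2) + (2t)·(-1/2)·e^(-t/2) = (-t + 2)·e^(-t/2). Since e^(-t/2) > 0, the only critical point is t = 2.
h''(2) has the same sign as -1 < 0, so this is a local maximum.
h(2) = (4)·e^(-1) ≈ 1.4715.

1.4715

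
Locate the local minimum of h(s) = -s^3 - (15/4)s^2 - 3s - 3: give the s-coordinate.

-2

Critical points: h'(s) = -3s^2 - (15/2)s - 3 vanishes at s = -2, -1/2.
Since h''(s) = -6s - 15/2, we get h''(-2) = 9/2 > 0 ⇒ local minimum; h''(-1/2) = -9/2 < 0 ⇒ local maximum.
The local minimum is h(-2) = -4.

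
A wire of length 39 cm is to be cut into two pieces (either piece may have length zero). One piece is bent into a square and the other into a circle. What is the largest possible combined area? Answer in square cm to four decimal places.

121.0373

Let x be the length used for the square. Square side x/4; circle radius (39−x)/(2π).
A(x) = (x/4)² + π·((39−x)/(2π))² = x²/16 + (39−x)²/(4π) for 0 ≤ x ≤ 39. A'(x) = x/8 − (39−x)/(2π) = 0 gives x = 4·39/(π+4) ≈ 21.8439.
A'' > 0, so the interior critical point is a minimum; the maximum is at an endpoint. A(0) = 121.0373 and A(39) = 95.0625, so the largest area is 121.0373.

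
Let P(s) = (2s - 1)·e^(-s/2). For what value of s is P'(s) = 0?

P'(s) = 2·e^(-s/2) + (2s - 1)·(-1/2)·e^(-s/2) = (-s + 5/2)·e^(-s/2). Since e^(-s/2) > 0, the only critical point is s = 5/2.
P''(5/2) has the same sign as -1 < 0, so this is a local maximum.
P(5/2) = (4)·e^(-5/4) ≈ 1.1460.

5/2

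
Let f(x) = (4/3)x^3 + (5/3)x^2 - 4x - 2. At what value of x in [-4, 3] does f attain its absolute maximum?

f'(x) = 4x^2 + (10/3)x - 4, which vanishes at x = -3/2 and x = 2/3.
Compare values at every candidate in [-4, 3]: f(-4) = -134/3, f(-3/2) = 13/4, f(2/3) = -286/81, f(3) = 37.
So the maximum is f(3) = 37.

3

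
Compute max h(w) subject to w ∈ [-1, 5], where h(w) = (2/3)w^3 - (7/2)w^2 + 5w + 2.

137/6

The derivative is 2w^2 - 7w + 5, which vanishes at w = 1 and w = 5/2.
Compare values at every candidate in [-1, 5]: h(-1) = -43/6,  h(1) = 25/6,  h(5/2) = 73/24,  h(5) = 137/6.
Hence the absolute maximum is 137/6 at w = 5.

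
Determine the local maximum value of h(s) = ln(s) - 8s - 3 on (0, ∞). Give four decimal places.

-6.0794

h'(s) = 1/s − 8 = 0 gives s = 1/8.
h''(s) = -1/s², which is negative for s > 0, so this is a local maximum.
h(1/8) = 1·ln(1/8) - 1 - 3 ≈ -6.0794.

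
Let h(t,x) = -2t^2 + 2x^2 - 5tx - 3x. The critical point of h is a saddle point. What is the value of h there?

∂h/∂t = -4t - 5x = 0 and ∂h/∂x = -5t + 4x - 3 = 0, so (t, x) = (-15/41, 12/41).
The Hessian has h_{tt} = -4, h_{xx} = 4, h_{tx} = -5, giving D = -41 < 0, so the point is a saddle point.
h(-15/41, 12/41) = -18/41.

-18/41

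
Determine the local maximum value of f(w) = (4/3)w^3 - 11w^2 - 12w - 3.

f'(w) = 4w^2 - 22w - 12. Setting f'(w) = 0 gives w ∈ {-1/2, 6}.
f''(w) = 8w - 22. f''(-1/2) = -26 < 0 ⇒ local maximum; f''(6) = 26 > 0 ⇒ local minimum.
Thus f has its local maximum at w = -1/2, with value 1/12.

1/12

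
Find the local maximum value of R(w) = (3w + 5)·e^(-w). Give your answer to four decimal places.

5.8432

R'(w) = 3·e^(-w) + (3w + 5)·(-1)·e^(-w) = (-3w - 2)·e^(-w). Since e^(-w) > 0, the only critical point is w = -2/3.
R''(-2/3) has the same sign as -3 < 0, so this is a local maximum.
R(-2/3) = (3)·e^(2/3) ≈ 5.8432.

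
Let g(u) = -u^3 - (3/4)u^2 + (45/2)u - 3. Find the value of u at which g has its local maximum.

Critical points: g'(u) = -3u^2 - (3/2)u + 45/2 vanishes at u = -3, 5/2.
Since g''(u) = -6u - 3/2, we get g''(-3) = 33/2 > 0 ⇒ local minimum; g''(5/2) = -33/2 < 0 ⇒ local maximum.
The local maximum is g(5/2) = 527/16.

5/2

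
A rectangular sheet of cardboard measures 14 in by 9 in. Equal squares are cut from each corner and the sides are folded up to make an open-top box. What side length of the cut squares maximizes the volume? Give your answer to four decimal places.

With cut size x, the volume is V(x) = x(14 − 2x)(9 − 2x) for 0 < x < 4.5.
V'(x) = 12x^2 − 92x + 126. Setting V'(x) = 0 gives x ≈ 1.7853 (the root in (0, 4.5)).
V''(x) = 24x − 92 is negative there, so this is the maximum; V ≈ 101.0933.

1.7853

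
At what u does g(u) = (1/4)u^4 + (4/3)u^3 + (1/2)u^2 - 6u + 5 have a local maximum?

Critical points: g'(u) = u^3 + 4u^2 + u - 6 vanishes at u = -3, -2, 1.
Second-derivative test with g''(u) = 3u^2 + 8u + 1: g''(-3) = 4 > 0 ⇒ local minimum; g''(-2) = -3 < 0 ⇒ local maximum; g''(1) = 12 > 0 ⇒ local minimum.
The local maximum is g(-2) = 37/3.

-2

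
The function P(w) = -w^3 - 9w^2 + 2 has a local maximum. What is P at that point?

2

P'(w) = -3w^2 - 18w. Setting P'(w) = 0 gives w ∈ {-6, 0}.
Since P''(w) = -6w - 18, we get P''(-6) = 18 > 0 ⇒ local minimum; P''(0) = -18 < 0 ⇒ local maximum.
The local maximum is P(0) = 2.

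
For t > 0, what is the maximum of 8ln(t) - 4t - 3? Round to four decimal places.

-5.4548

h'(t) = 8/t − 4 = 0 gives t = 2.
h''(t) = -8/t², which is negative for t > 0, so this is a local maximum.
h(2) = 8·ln(2) - 8 - 3 ≈ -5.4548.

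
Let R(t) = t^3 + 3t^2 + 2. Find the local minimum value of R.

Critical points: R'(t) = 3t^2 + 6t vanishes at t = -2, 0.
Second-derivative test with R''(t) = 6t + 6: R''(-2) = -6 < 0 ⇒ local maximum; R''(0) = 6 > 0 ⇒ local minimum.
So the local minimum value is R(0) = 2.

2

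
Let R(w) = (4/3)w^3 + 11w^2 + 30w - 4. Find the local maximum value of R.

R'(w) = 4w^2 + 22w + 30. Setting R'(w) = 0 gives w ∈ {-3, -5/2}.
Second-derivative test with R''(w) = 8w + 22: R''(-3) = -2 < 0 ⇒ local maximum; R''(-5/2) = 2 > 0 ⇒ local minimum.
Thus R has its local maximum at w = -3, with value -31.

-31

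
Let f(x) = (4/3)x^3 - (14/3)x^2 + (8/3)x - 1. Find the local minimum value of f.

f'(x) = 4x^2 - (28/3)x + 8/3. Setting f'(x) = 0 gives x ∈ {1/3, 2}.
Since f''(x) = 8x - 28/3, we get f''(1/3) = -20/3 < 0 ⇒ local maximum; f''(2) = 20/3 > 0 ⇒ local minimum.
So the local minimum value is f(2) = -11/3.

-11/3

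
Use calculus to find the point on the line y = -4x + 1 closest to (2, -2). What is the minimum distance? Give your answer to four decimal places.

Minimize D(x)^2 = (x - 2)^2 + (-4x + 3)^2.
d/dx[D^2] = 2(x - 2) + 2·(-4)·(-4x + 3) = 0 ⇒ x = 14/17.
Then y = -39/17 and the distance is √(25/17) ≈ 1.2127.

1.2127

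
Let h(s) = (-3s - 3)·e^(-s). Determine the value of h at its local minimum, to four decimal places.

h'(s) = (-3)·e^(-s) + (-3s - 3)·(-1)·e^(-s) = (3s)·e^(-s). Since e^(-s) > 0, the only critical point is s = 0.
h''(0) has the same sign as 3 > 0, so this is a local minimum.
h(0) = (-3)·e^(0) ≈ -3.0000.

-3.0000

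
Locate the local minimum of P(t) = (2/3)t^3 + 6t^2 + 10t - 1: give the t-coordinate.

-1

Critical points: P'(t) = 2t^2 + 12t + 10 vanishes at t = -5, -1.
P''(t) = 4t + 12. P''(-5) = -8 < 0 ⇒ local maximum; P''(-1) = 8 > 0 ⇒ local minimum.
So the local minimum value is P(-1) = -17/3.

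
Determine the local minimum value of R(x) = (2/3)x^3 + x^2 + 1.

1

R'(x) = 2x^2 + 2x = 0 at x = -1, 0.
R''(x) = 4x + 2. R''(-1) = -2 < 0 ⇒ local maximum; R''(0) = 2 > 0 ⇒ local minimum.
Thus R has its local minimum at x = 0, with value 1.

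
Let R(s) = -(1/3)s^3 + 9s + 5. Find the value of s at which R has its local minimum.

R'(s) = -s^2 + 9. Setting R'(s) = 0 gives s ∈ {-3, 3}.
R''(s) = -2s. R''(-3) = 6 > 0 ⇒ local minimum; R''(3) = -6 < 0 ⇒ local maximum.
So the local minimum value is R(-3) = -13.

-3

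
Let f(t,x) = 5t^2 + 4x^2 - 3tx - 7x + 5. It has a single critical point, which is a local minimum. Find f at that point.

110/71

∂f/∂t = 10t - 3x = 0 and ∂f/∂x = -3t + 8x - 7 = 0, so (t, x) = (21/71, 70/71).
The Hessian has f_{tt} = 10, f_{xx} = 8, f_{tx} = -3, giving D = 71 > 0 with f_{tt} > 0, so the point is a local minimum.
f(21/71, 70/71) = 110/71.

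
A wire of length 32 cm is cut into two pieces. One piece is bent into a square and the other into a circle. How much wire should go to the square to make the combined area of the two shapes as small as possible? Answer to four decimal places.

Let x be the length used for the square. Square side x/4; circle radius (32−x)/(2π).
A(x) = (x/4)² + π·((32−x)/(2π))² = x²/16 + (32−x)²/(4π) for 0 ≤ x ≤ 32. A'(x) = x/8 − (32−x)/(2π) = 0 gives x = 4·32/(π+4) ≈ 17.9232.
A'' = 1/8 + 1/(2π) > 0, so this gives the minimum combined area; x ≈ 17.9232 cm to the square.

17.9232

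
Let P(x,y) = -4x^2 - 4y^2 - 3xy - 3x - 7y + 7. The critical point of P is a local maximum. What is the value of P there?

554/55

∂P/∂x = -8x - 3y - 3 = 0 and ∂P/∂y = -3x - 8y - 7 = 0, so (x, y) = (-3/55, -47/55).
The Hessian has P_{xx} = -8, P_{yy} = -8, P_{xy} = -3, giving D = 55 > 0 with P_{xx} < 0, so the point is a local maximum.
P(-3/55, -47/55) = 554/55.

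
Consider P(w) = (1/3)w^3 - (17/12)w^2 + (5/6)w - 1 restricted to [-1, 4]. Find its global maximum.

1

Differentiating, P'(w) = w^2 - (17/6)w + 5/6; which vanishes at w = 1/3 and w = 5/2.
Evaluating at the critical points and endpoints: P(-1) = -43/12,  P(1/3) = -281/324,  P(5/2) = -41/16,  P(4) = 1.
So the maximum is P(4) = 1.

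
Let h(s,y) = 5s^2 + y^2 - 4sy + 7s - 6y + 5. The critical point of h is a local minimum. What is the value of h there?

∂h/∂s = 10s - 4y + 7 = 0 and ∂h/∂y = -4s + 2y - 6 = 0, so (s, y) = (5/2, 8).
The Hessian has h_{ss} = 10, h_{yy} = 2, h_{sy} = -4, giving D = 4 > 0 with h_{ss} > 0, so the point is a local minimum.
h(5/2, 8) = -41/4.

-41/4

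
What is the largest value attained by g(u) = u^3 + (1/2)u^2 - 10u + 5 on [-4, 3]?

19

The derivative is 3u^2 + u - 10, which vanishes at u = -2 and u = 5/3.
Compare values at every candidate in [-4, 3]: g(-4) = -11; g(-2) = 19; g(5/3) = -305/54; g(3) = 13/2.
Hence the absolute maximum is 19 at u = -2.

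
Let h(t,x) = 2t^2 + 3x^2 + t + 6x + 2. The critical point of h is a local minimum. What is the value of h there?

-9/8

∂h/∂t = 4t + 1 = 0 and ∂h/∂x = 6x + 6 = 0, so (t, x) = (-1/4, -1).
The Hessian has h_{tt} = 4, h_{xx} = 6, h_{tx} = 0, giving D = 24 > 0 with h_{tt} > 0, so the point is a local minimum.
h(-1/4, -1) = -9/8.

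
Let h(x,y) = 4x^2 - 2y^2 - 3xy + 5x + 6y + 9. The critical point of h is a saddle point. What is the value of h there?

553/41

∂h/∂x = 8x - 3y + 5 = 0 and ∂h/∂y = -3x - 4y + 6 = 0, so (x, y) = (-2/41, 63/41).
The Hessian has h_{xx} = 8, h_{yy} = -4, h_{xy} = -3, giving D = -41 < 0, so the point is a saddle point.
h(-2/41, 63/41) = 553/41.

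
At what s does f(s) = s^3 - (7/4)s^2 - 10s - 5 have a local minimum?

f'(s) = 3s^2 - (7/2)s - 10 = 0 at s = -4/3, 5/2.
f''(s) = 6s - 7/2. f''(-4/3) = -23/2 < 0 ⇒ local maximum; f''(5/2) = 23/2 > 0 ⇒ local minimum.
So the local minimum value is f(5/2) = -405/16.

5/2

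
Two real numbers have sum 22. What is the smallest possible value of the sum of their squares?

242

With a + b = 22, a^2 + b^2 = a^2 + (22 − a)^2.
The derivative 2a − 2(22 − a) = 4a − 44 vanishes at a = 11; second derivative 4 > 0, a minimum.
The minimum is 2·(11)^2 = 242.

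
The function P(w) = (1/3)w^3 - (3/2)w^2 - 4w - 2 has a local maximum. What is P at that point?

P'(w) = w^2 - 3w - 4 = 0 at w = -1, 4.
P''(w) = 2w - 3. P''(-1) = -5 < 0 ⇒ local maximum; P''(4) = 5 > 0 ⇒ local minimum.
Thus P has its local maximum at w = -1, with value 1/6.

1/6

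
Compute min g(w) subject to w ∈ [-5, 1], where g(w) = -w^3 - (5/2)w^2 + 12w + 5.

g'(w) = -3w^2 - 5w + 12, whose only zero in [-5, 1] is w = -3.
Evaluating at the critical points and endpoints: g(-5) = 15/2; g(-3) = -53/2; g(1) = 27/2.
The minimum over the interval is -53/2, attained at w = -3.

-53/2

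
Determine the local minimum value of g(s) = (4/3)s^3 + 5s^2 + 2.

2

g'(s) = 4s^2 + 10s = 0 at s = -5/2, 0.
Since g''(s) = 8s + 10, we get g''(-5/2) = -10 < 0 ⇒ local maximum; g''(0) = 10 > 0 ⇒ local minimum.
The local minimum is g(0) = 2.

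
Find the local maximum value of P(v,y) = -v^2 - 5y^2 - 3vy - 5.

-5

∂P/∂v = -2v - 3y = 0 and ∂P/∂y = -3v - 10y = 0, so (v, y) = (0, 0).
The Hessian has P_{vv} = -2, P_{yy} = -10, P_{vy} = -3, giving D = 11 > 0 with P_{vv} < 0, so the point is a local maximum.
P(0, 0) = -5.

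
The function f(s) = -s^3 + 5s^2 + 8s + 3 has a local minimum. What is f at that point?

f'(s) = -3s^2 + 10s + 8 = 0 at s = -2/3, 4.
Since f''(s) = -6s + 10, we get f''(-2/3) = 14 > 0 ⇒ local minimum; f''(4) = -14 < 0 ⇒ local maximum.
So the local minimum value is f(-2/3) = 5/27.

5/27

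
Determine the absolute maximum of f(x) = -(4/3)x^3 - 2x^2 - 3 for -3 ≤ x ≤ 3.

15

f'(x) = -4x^2 - 4x, which vanishes at x = -1 and x = 0.
Candidates: f(-3) = 15, f(-1) = -11/3, f(0) = -3, f(3) = -57.
The maximum over the interval is 15, attained at x = -3.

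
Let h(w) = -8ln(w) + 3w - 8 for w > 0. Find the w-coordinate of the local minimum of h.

8/3

h'(w) = -8/w + 3 = 0 gives w = 8/3.
h''(w) = 8/w², which is positive for w > 0, so this is a local minimum.
h(8/3) = -8·ln(8/3) + 8 - 8 ≈ -7.8466.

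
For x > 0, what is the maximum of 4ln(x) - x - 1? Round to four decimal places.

0.5452

h'(x) = 4/x − 1 = 0 gives x = 4.
h''(x) = -4/x², which is negative for x > 0, so this is a local maximum.
h(4) = 4·ln(4) - 4 - 1 ≈ 0.5452.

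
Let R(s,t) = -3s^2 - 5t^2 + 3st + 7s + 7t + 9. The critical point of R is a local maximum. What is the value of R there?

∂R/∂s = -6s + 3t + 7 = 0 and ∂R/∂t = 3s - 10t + 7 = 0, so (s, t) = (91/51, 21/17).
The Hessian has R_{ss} = -6, R_{tt} = -10, R_{st} = 3, giving D = 51 > 0 with R_{ss} < 0, so the point is a local maximum.
R(91/51, 21/17) = 998/51.

998/51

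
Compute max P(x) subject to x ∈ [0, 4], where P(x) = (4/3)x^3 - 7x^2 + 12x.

The derivative is 4x^2 - 14x + 12, which vanishes at x = 3/2 and x = 2.
Candidates: P(0) = 0,  P(3/2) = 27/4,  P(2) = 20/3,  P(4) = 64/3.
The maximum over the interval is 64/3, attained at x = 4.

64/3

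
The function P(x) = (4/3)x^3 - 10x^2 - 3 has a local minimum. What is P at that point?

Critical points: P'(x) = 4x^2 - 20x vanishes at x = 0, 5.
Second-derivative test with P''(x) = 8x - 20: P''(0) = -20 < 0 ⇒ local maximum; P''(5) = 20 > 0 ⇒ local minimum.
Thus P has its local minimum at x = 5, with value -259/3.

-259/3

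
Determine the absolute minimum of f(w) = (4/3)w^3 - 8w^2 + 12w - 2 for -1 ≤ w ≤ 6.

The derivative is 4w^2 - 16w + 12, which vanishes at w = 1 and w = 3.
Compare values at every candidate in [-1, 6]: f(-1) = -70/3, f(1) = 10/3, f(3) = -2, f(6) = 70.
So the minimum is f(-1) = -70/3.

-70/3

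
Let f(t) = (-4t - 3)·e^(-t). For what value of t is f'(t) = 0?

1/4

Differentiating with the product rule gives f'(t) = (4t - 1)·e^(-t). Since e^(-t) > 0, the only critical point is t = 1/4.
f''(1/4) has the same sign as 4 > 0, so this is a local minimum.
f(1/4) = (-4)·e^(-1/4) ≈ -3.1152.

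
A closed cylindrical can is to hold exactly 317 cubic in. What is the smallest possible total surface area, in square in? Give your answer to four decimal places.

257.3677

With radius r and height h, πr²h = 317 so h = 317/(πr²), and S(r) = 2πr² + 2πrh = 2πr² + 2·317/r.
S'(r) = 4πr − 2·317/r² = 0 ⇒ r³ = 317/(2π), so r ≈ 3.6951 and h = 2r ≈ 7.3902.
S''(r) = 4π + 4·317/r³ > 0, so this is the minimum; S ≈ 257.3677.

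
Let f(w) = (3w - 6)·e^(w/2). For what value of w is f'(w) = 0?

By the product rule, f'(w) = ((3/2)w)·e^(w/2). Since e^(w/2) > 0, the only critical point is w = 0.
f''(0) has the same sign as 3/2 > 0, so this is a local minimum.
f(0) = (-6)·e^(0) ≈ -6.0000.

0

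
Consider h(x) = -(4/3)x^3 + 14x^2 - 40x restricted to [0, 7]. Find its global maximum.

0

Differentiating, h'(x) = -4x^2 + 28x - 40; which vanishes at x = 2 and x = 5.
Compare values at every candidate in [0, 7]: h(0) = 0,  h(2) = -104/3,  h(5) = -50/3,  h(7) = -154/3.
The maximum over the interval is 0, attained at x = 0.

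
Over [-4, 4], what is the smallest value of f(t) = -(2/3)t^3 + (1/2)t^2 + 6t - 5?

-47/3

f'(t) = -2t^2 + t + 6, which vanishes at t = -3/2 and t = 2.
Candidates: f(-4) = 65/3,  f(-3/2) = -85/8,  f(2) = 11/3,  f(4) = -47/3.
The minimum over the interval is -47/3, attained at t = 4.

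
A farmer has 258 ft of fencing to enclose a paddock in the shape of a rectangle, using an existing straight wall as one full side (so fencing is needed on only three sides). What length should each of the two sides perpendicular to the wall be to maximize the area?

129/2

Let the sides perpendicular to the wall have length x and the parallel side y, so 2x + y = 258 and the area is A = xy = x(258 − 2x).
A'(x) = 258 − 4x = 0 gives x = 129/2, and A''(x) = −4 < 0 confirms a maximum.
Then y = 258 − 2·129/2 = 129 and A = 16641/2.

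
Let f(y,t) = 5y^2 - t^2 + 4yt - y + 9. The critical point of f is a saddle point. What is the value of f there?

323/36

∂f/∂y = 10y + 4t - 1 = 0 and ∂f/∂t = 4y - 2t = 0, so (y, t) = (1/18, 1/9).
The Hessian has f_{yy} = 10, f_{tt} = -2, f_{yt} = 4, giving D = -36 < 0, so the point is a saddle point.
f(1/18, 1/9) = 323/36.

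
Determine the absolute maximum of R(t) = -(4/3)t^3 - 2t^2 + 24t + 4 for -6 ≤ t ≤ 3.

R'(t) = -4t^2 - 4t + 24, which vanishes at t = -3 and t = 2.
Candidates: R(-6) = 76, R(-3) = -50, R(2) = 100/3, R(3) = 22.
Hence the absolute maximum is 76 at t = -6.

76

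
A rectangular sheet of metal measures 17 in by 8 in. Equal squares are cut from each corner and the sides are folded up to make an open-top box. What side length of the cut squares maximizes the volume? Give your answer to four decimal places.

With cut size x, the volume is V(x) = x(17 − 2x)(8 − 2x) for 0 < x < 4.
V'(x) = 12x^2 − 100x + 136. Setting V'(x) = 0 gives x ≈ 1.7115 (the root in (0, 4)).
V''(x) = 24x − 100 is negative there, so this is the maximum; V ≈ 106.3559.

1.7115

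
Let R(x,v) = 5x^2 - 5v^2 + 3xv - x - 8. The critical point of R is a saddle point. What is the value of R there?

-877/109

∂R/∂x = 10x + 3v - 1 = 0 and ∂R/∂v = 3x - 10v = 0, so (x, v) = (10/109, 3/109).
The Hessian has R_{xx} = 10, R_{vv} = -10, R_{xv} = 3, giving D = -109 < 0, so the point is a saddle point.
R(10/109, 3/109) = -877/109.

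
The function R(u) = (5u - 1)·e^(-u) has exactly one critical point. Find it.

6/5

Differentiating with the product rule gives R'(u) = (-5u + 6)·e^(-u). Since e^(-u) > 0, the only critical point is u = 6/5.
R''(6/5) has the same sign as -5 < 0, so this is a local maximum.
R(6/5) = (5)·e^(-6/5) ≈ 1.5060.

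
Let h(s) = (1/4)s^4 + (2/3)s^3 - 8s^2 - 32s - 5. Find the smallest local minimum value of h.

-463/3

h'(s) = s^3 + 2s^2 - 16s - 32. Setting h'(s) = 0 gives s ∈ {-4, -2, 4}.
Second-derivative test with h''(s) = 3s^2 + 4s - 16: h''(-4) = 16 > 0 ⇒ local minimum; h''(-2) = -12 < 0 ⇒ local maximum; h''(4) = 48 > 0 ⇒ local minimum.
Thus h has its smallest local minimum at s = 4, with value -463/3.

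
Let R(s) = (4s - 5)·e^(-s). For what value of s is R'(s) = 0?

9/4

Differentiating with the product rule gives R'(s) = (-4s + 9)·e^(-s). Since e^(-s) > 0, the only critical point is s = 9/4.
R''(9/4) has the same sign as -4 < 0, so this is a local maximum.
R(9/4) = (4)·e^(-9/4) ≈ 0.4216.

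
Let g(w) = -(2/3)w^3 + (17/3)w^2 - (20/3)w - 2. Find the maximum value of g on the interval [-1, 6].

23

g'(w) = -2w^2 + (34/3)w - 20/3, which vanishes at w = 2/3 and w = 5.
Evaluating at the critical points and endpoints: g(-1) = 11,  g(2/3) = -334/81,  g(5) = 23,  g(6) = 18.
The maximum over the interval is 23, attained at w = 5.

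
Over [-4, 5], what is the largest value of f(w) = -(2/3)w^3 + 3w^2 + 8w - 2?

170/3

Differentiating, f'(w) = -2w^2 + 6w + 8; which vanishes at w = -1 and w = 4.
Evaluating at the critical points and endpoints: f(-4) = 170/3, f(-1) = -19/3, f(4) = 106/3, f(5) = 89/3.
Hence the absolute maximum is 170/3 at w = -4.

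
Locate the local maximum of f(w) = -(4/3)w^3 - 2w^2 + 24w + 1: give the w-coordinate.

2

Critical points: f'(w) = -4w^2 - 4w + 24 vanishes at w = -3, 2.
f''(w) = -8w - 4. f''(-3) = 20 > 0 ⇒ local minimum; f''(2) = -20 < 0 ⇒ local maximum.
So the local maximum value is f(2) = 91/3.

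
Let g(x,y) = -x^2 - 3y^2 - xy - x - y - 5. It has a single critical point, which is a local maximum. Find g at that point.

∂g/∂x = -2x - y - 1 = 0 and ∂g/∂y = -x - 6y - 1 = 0, so (x, y) = (-5/11, -1/11).
The Hessian has g_{xx} = -2, g_{yy} = -6, g_{xy} = -1, giving D = 11 > 0 with g_{xx} < 0, so the point is a local maximum.
g(-5/11, -1/11) = -52/11.

-52/11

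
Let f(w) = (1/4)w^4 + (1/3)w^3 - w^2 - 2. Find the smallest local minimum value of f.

-14/3

Critical points: f'(w) = w^3 + w^2 - 2w vanishes at w = -2, 0, 1.
Since f''(w) = 3w^2 + 2w - 2, we get f''(-2) = 6 > 0 ⇒ local minimum; f''(0) = -2 < 0 ⇒ local maximum; f''(1) = 3 > 0 ⇒ local minimum.
The smallest local minimum is f(-2) = -14/3.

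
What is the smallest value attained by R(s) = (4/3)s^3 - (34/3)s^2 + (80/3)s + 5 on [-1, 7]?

R'(s) = 4s^2 - (68/3)s + 80/3, which vanishes at s = 5/3 and s = 4.
Compare values at every candidate in [-1, 7]: R(-1) = -103/3,  R(5/3) = 1955/81,  R(4) = 47/3,  R(7) = 281/3.
The minimum over the interval is -103/3, attained at s = -1.

-103/3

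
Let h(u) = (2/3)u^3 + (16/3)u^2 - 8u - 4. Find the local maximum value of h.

h'(u) = 2u^2 + (32/3)u - 8 = 0 at u = -6, 2/3.
Since h''(u) = 4u + 32/3, we get h''(-6) = -40/3 < 0 ⇒ local maximum; h''(2/3) = 40/3 > 0 ⇒ local minimum.
So the local maximum value is h(-6) = 92.

92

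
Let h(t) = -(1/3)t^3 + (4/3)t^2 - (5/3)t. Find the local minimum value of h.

-2/3

Critical points: h'(t) = -t^2 + (8/3)t - 5/3 vanishes at t = 1, 5/3.
h''(t) = -2t + 8/3. h''(1) = 2/3 > 0 ⇒ local minimum; h''(5/3) = -2/3 < 0 ⇒ local maximum.
The local minimum is h(1) = -2/3.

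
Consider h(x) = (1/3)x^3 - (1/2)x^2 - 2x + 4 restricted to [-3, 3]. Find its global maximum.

The derivative is x^2 - x - 2, which vanishes at x = -1 and x = 2.
Compare values at every candidate in [-3, 3]: h(-3) = -7/2, h(-1) = 31/6, h(2) = 2/3, h(3) = 5/2.
Hence the absolute maximum is 31/6 at x = -1.

31/6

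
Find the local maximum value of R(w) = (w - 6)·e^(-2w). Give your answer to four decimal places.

R'(w) = 1·e^(-2w) + (w - 6)·(-2)·e^(-2w) = (-2w + 13)·e^(-2w). Since e^(-2w) > 0, the only critical point is w = 13/2.
R''(13/2) has the same sign as -2 < 0, so this is a local maximum.
R(13/2) = (1/2)·e^(-13) ≈ 0.0000.

0.0000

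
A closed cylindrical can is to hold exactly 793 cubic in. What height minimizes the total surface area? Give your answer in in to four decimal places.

With radius r and height h, πr²h = 793 so h = 793/(πr²), and S(r) = 2πr² + 2πrh = 2πr² + 2·793/r.
S'(r) = 4πr − 2·793/r² = 0 ⇒ r³ = 793/(2π), so r ≈ 5.0161 and h = 2r ≈ 10.0322.
S''(r) = 4π + 4·793/r³ > 0, so this is the minimum; S ≈ 474.2747.

10.0322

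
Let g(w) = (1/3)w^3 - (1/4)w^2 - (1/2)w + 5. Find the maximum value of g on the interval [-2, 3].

g'(w) = w^2 - (1/2)w - 1/2, which vanishes at w = -1/2 and w = 1.
Evaluating at the critical points and endpoints: g(-2) = 7/3; g(-1/2) = 247/48; g(1) = 55/12; g(3) = 41/4.
The maximum over the interval is 41/4, attained at w = 3.

41/4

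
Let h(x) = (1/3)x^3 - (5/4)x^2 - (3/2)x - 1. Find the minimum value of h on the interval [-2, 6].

-31/4

h'(x) = x^2 - (5/2)x - 3/2, which vanishes at x = -1/2 and x = 3.
Candidates: h(-2) = -17/3,  h(-1/2) = -29/48,  h(3) = -31/4,  h(6) = 17.
So the minimum is h(3) = -31/4.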